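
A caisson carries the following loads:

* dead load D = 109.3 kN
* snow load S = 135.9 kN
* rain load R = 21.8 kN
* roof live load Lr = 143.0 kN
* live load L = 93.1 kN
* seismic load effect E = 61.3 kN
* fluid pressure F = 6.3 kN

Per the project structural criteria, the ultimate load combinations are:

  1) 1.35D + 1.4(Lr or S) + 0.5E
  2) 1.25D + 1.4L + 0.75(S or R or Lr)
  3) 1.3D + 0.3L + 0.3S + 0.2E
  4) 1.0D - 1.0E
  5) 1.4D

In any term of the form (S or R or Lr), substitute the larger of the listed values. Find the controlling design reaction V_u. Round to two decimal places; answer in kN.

(Lr or S) → Lr = 143.0 kN; (S or R or Lr) → Lr = 143.0 kN.
1) 1.35(109.3) + 1.4(143.0) + 0.5(61.3) = 378.41
2) 1.25(109.3) + 1.4(93.1) + 0.75(143.0) = 374.22
3) 1.3(109.3) + 0.3(93.1) + 0.3(135.9) + 0.2(61.3) = 223.05
4) 1.0(109.3) - 1.0(61.3) = 48.00
5) 1.4(109.3) = 153.02
Combination 1 governs: V_u = 378.41 kN.

378.41 kN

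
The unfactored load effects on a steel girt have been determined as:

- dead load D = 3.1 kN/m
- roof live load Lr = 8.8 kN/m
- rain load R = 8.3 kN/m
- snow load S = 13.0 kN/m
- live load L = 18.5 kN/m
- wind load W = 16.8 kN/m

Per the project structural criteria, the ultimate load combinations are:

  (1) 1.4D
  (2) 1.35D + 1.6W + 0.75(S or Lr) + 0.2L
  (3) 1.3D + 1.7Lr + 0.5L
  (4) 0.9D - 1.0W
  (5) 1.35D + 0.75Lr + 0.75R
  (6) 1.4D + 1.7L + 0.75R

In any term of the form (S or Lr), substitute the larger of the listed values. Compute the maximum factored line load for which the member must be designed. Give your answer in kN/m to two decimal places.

(S or Lr) → S = 13.0 kN/m.
(1) 1.4(3.1) = 4.34
(2) 1.35(3.1) + 1.6(16.8) + 0.75(13.0) + 0.2(18.5) = 4.19 + 26.88 + 9.75 + 3.70 = 44.52
(3) 1.3(3.1) + 1.7(8.8) + 0.5(18.5) = 4.03 + 14.96 + 9.25 = 28.24
(4) 0.9(3.1) - 1.0(16.8) = 2.79 - 16.80 = -14.01
(5) 1.35(3.1) + 0.75(8.8) + 0.75(8.3) = 17.01
(6) 1.4(3.1) + 1.7(18.5) + 0.75(8.3) = 4.34 + 31.45 + 6.23 = 42.02
Combination 2 governs: w_u = 44.52 kN/m.

44.52 kN/m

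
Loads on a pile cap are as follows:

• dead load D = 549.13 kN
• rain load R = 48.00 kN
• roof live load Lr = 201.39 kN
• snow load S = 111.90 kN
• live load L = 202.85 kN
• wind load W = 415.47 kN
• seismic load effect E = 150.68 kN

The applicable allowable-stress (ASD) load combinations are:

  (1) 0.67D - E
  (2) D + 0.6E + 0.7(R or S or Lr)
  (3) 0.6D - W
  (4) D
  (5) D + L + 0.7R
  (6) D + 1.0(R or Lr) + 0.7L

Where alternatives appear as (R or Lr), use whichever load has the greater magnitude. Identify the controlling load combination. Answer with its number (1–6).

(R or S or Lr) → Lr = 201.39 kN; (R or Lr) → Lr = 201.39 kN.
(1) 0.67(549.13) - 1.0(150.68) = 367.92 - 150.68 = 217.24
(2) 1.0(549.13) + 0.6(150.68) + 0.7(201.39) = 549.13 + 90.41 + 140.97 = 780.51
(3) 0.6(549.13) - 1.0(415.47) = 329.48 - 415.47 = -85.99
(4) 1.0(549.13) = 549.13
(5) 1.0(549.13) + 1.0(202.85) + 0.7(48.00) = 549.13 + 202.85 + 33.60 = 785.58
(6) 1.0(549.13) + 1.0(201.39) + 0.7(202.85) = 549.13 + 201.39 + 142.00 = 892.52
The largest value is 892.52 kN from combination 6.

Combination 6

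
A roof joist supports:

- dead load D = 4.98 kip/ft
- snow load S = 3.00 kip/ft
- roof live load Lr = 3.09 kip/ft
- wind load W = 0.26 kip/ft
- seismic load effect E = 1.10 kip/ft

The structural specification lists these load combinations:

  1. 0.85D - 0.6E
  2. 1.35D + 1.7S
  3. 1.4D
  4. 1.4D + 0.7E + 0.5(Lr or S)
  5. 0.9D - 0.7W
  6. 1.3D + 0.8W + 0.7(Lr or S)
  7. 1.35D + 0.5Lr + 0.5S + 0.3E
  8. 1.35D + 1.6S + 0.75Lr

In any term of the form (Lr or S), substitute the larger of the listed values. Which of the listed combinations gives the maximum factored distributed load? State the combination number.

(Lr or S) → Lr = 3.09 kip/ft.
1. 0.85(4.98) - 0.6(1.10) = 4.23 - 0.66 = 3.57
2. 1.35(4.98) + 1.7(3.00) = 6.72 + 5.10 = 11.82
3. 1.4(4.98) = 6.97
4. 1.4(4.98) + 0.7(1.10) + 0.5(3.09) = 6.97 + 0.77 + 1.55 = 9.29
5. 0.9(4.98) - 0.7(0.26) = 4.48 - 0.18 = 4.30
6. 1.3(4.98) + 0.8(0.26) + 0.7(3.09) = 8.85
7. 1.35(4.98) + 0.5(3.09) + 0.5(3.00) + 0.3(1.10) = 6.72 + 1.55 + 1.50 + 0.33 = 10.10
8. 1.35(4.98) + 1.6(3.00) + 0.75(3.09) = 6.72 + 4.80 + 2.32 = 13.84
The largest value is 13.84 kip/ft from combination 8.

Combination 8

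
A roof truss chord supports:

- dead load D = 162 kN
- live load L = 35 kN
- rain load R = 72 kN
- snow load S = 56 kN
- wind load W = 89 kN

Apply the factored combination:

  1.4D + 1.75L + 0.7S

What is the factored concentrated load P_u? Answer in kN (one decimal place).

327.3 kN

1.4(162) + 1.75(35) + 0.7(56) = 226.8 + 61.3 + 39.2 = 327.3
P_u = 327.3 kN.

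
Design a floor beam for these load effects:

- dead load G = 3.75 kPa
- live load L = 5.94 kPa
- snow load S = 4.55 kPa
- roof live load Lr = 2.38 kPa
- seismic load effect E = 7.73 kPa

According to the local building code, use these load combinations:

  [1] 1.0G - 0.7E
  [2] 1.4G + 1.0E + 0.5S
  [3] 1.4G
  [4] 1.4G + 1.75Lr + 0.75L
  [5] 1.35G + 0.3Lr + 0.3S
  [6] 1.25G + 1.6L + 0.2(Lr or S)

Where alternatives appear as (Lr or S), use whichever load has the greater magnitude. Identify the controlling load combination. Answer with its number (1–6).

Combination 2

(Lr or S) → S = 4.55 kPa.
[1] 1.0(3.75) - 0.7(7.73) = 3.75 - 5.41 = -1.66
[2] 1.4(3.75) + 1.0(7.73) + 0.5(4.55) = 5.25 + 7.73 + 2.28 = 15.26
[3] 1.4(3.75) = 5.25
[4] 1.4(3.75) + 1.75(2.38) + 0.75(5.94) = 13.87
[5] 1.35(3.75) + 0.3(2.38) + 0.3(4.55) = 5.06 + 0.71 + 1.37 = 7.14
[6] 1.25(3.75) + 1.6(5.94) + 0.2(4.55) = 4.69 + 9.50 + 0.91 = 15.10
The largest value is 15.26 kPa from combination 2.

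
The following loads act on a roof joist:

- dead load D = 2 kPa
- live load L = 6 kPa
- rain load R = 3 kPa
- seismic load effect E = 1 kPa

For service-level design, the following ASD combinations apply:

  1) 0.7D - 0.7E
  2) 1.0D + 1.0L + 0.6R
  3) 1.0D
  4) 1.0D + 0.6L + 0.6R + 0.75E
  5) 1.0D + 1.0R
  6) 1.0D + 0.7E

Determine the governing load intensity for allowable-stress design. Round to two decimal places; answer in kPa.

9.80 kPa

1) 0.7(2) - 0.7(1) = 0.70
2) 1.0(2) + 1.0(6) + 0.6(3) = 9.80
3) 1.0(2) = 2.00
4) 1.0(2) + 0.6(6) + 0.6(3) + 0.75(1) = 8.15
5) 1.0(2) + 1.0(3) = 5.00
6) 1.0(2) + 0.7(1) = 2.70
The controlling combination is 2, giving 9.80 kPa.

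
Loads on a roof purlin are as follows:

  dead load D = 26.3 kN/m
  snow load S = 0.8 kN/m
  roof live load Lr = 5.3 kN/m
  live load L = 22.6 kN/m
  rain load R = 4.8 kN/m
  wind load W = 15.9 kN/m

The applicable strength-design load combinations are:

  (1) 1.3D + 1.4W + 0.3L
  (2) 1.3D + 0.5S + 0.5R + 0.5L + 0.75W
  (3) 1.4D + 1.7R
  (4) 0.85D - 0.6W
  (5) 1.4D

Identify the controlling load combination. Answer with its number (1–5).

(1) 1.3(26.3) + 1.4(15.9) + 0.3(22.6) = 34.19 + 22.26 + 6.78 = 63.23
(2) 1.3(26.3) + 0.5(0.8) + 0.5(4.8) + 0.5(22.6) + 0.75(15.9) = 34.19 + 0.40 + 2.40 + 11.30 + 11.93 = 60.22
(3) 1.4(26.3) + 1.7(4.8) = 36.82 + 8.16 = 44.98
(4) 0.85(26.3) - 0.6(15.9) = 22.36 - 9.54 = 12.82
(5) 1.4(26.3) = 36.82
The largest value is 63.23 kN/m from combination 1.

Combination 1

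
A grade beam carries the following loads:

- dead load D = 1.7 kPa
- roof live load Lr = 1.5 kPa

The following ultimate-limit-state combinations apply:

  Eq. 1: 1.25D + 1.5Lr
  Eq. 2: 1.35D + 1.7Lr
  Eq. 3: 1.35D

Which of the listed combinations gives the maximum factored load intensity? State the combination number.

Combination 2

Eq. 1: 1.25(1.7) + 1.5(1.5) = 2.1 + 2.3 = 4.4
Eq. 2: 1.35(1.7) + 1.7(1.5) = 4.8
Eq. 3: 1.35(1.7) = 2.3
The largest value is 4.8 kPa from combination 2.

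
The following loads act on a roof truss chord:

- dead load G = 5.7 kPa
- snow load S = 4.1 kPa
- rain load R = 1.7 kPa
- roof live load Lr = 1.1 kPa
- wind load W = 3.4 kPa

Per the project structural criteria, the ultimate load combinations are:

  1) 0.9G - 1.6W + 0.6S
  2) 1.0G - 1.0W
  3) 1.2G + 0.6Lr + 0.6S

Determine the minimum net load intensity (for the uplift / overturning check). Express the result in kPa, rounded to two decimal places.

1) 0.9(5.7) - 1.6(3.4) + 0.6(4.1) = 5.13 - 5.44 + 2.46 = 2.15
2) 1.0(5.7) - 1.0(3.4) = 5.70 - 3.40 = 2.30
3) 1.2(5.7) + 0.6(1.1) + 0.6(4.1) = 6.84 + 0.66 + 2.46 = 9.96
Combination 1 gives the minimum: 2.15 kPa.

2.15 kPa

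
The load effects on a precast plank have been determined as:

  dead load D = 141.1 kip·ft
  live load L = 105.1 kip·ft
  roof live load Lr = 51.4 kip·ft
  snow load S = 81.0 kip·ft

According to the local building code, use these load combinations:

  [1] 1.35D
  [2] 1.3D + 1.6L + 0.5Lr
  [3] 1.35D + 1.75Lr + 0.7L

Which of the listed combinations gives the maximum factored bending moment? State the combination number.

Combination 2

[1] 1.35(141.1) = 190.5
[2] 1.3(141.1) + 1.6(105.1) + 0.5(51.4) = 183.4 + 168.2 + 25.7 = 377.3
[3] 1.35(141.1) + 1.75(51.4) + 0.7(105.1) = 354.0
The largest value is 377.3 kip·ft from combination 2.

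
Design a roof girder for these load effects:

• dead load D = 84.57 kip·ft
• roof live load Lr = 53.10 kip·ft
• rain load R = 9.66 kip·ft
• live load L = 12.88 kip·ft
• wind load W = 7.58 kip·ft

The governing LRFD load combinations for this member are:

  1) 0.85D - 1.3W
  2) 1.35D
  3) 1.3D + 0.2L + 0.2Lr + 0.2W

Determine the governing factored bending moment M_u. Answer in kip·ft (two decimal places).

1) 0.85(84.57) - 1.3(7.58) = 71.88 - 9.85 = 62.03
2) 1.35(84.57) = 114.17
3) 1.3(84.57) + 0.2(12.88) + 0.2(53.10) + 0.2(7.58) = 124.65
Combination 3 governs: M_u = 124.65 kip·ft.

124.65 kip·ft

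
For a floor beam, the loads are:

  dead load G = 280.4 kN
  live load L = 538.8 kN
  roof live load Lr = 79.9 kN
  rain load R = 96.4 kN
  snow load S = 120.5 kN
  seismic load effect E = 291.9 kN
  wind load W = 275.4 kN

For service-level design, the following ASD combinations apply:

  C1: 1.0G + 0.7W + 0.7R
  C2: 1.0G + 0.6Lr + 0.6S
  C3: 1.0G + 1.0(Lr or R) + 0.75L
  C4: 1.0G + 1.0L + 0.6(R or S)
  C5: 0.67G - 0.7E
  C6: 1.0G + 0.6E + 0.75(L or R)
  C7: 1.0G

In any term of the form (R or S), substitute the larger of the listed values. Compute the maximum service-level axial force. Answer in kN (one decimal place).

(Lr or R) → R = 96.4 kN; (R or S) → S = 120.5 kN; (L or R) → L = 538.8 kN.
C1: 1.0(280.4) + 0.7(275.4) + 0.7(96.4) = 280.4 + 192.8 + 67.5 = 540.7
C2: 1.0(280.4) + 0.6(79.9) + 0.6(120.5) = 280.4 + 47.9 + 72.3 = 400.6
C3: 1.0(280.4) + 1.0(96.4) + 0.75(538.8) = 280.4 + 96.4 + 404.1 = 780.9
C4: 1.0(280.4) + 1.0(538.8) + 0.6(120.5) = 280.4 + 538.8 + 72.3 = 891.5
C5: 0.67(280.4) - 0.7(291.9) = -16.5
C6: 1.0(280.4) + 0.6(291.9) + 0.75(538.8) = 280.4 + 175.1 + 404.1 = 859.6
C7: 1.0(280.4) = 280.4
Maximum is from combination 4.

891.5 kN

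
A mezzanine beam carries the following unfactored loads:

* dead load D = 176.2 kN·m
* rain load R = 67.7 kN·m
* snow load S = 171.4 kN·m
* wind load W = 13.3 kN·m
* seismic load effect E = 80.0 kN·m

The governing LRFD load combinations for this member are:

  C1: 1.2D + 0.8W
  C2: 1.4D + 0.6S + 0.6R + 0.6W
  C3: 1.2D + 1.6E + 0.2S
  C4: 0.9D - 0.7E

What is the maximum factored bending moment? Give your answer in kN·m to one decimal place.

398.1 kN·m

C1: 1.2(176.2) + 0.8(13.3) = 222.1
C2: 1.4(176.2) + 0.6(171.4) + 0.6(67.7) + 0.6(13.3) = 246.7 + 102.8 + 40.6 + 8.0 = 398.1
C3: 1.2(176.2) + 1.6(80.0) + 0.2(171.4) = 211.4 + 128.0 + 34.3 = 373.7
C4: 0.9(176.2) - 0.7(80.0) = 158.6 - 56.0 = 102.6
The controlling combination is 2, giving 398.1 kN·m.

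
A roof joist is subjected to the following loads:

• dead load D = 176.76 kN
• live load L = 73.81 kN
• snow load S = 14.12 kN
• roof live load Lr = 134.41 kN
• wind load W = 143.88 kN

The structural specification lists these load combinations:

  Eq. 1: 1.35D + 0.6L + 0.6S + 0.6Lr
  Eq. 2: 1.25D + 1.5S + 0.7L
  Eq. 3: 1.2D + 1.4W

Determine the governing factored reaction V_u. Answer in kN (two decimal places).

413.54 kN

Eq. 1: 1.35(176.76) + 0.6(73.81) + 0.6(14.12) + 0.6(134.41) = 372.03
Eq. 2: 1.25(176.76) + 1.5(14.12) + 0.7(73.81) = 293.80
Eq. 3: 1.2(176.76) + 1.4(143.88) = 413.54
Combination 3 governs: V_u = 413.54 kN.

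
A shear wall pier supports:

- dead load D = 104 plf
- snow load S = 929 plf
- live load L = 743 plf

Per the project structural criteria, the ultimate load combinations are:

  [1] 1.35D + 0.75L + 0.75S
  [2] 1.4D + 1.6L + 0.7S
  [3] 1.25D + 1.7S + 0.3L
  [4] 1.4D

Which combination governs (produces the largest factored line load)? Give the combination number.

[1] 1.35(104) + 0.75(743) + 0.75(929) = 1394.40
[2] 1.4(104) + 1.6(743) + 0.7(929) = 1984.70
[3] 1.25(104) + 1.7(929) + 0.3(743) = 1932.20
[4] 1.4(104) = 145.60
The largest value is 1984.70 plf from combination 2.

Combination 2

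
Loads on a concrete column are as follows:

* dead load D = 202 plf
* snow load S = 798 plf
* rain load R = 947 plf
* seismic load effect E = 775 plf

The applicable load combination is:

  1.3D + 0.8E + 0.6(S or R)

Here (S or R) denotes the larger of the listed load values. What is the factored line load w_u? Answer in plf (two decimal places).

1450.80 plf

(S or R) → R = 947 plf.
1.3(202) + 0.8(775) + 0.6(947) = 262.60 + 620.00 + 568.20 = 1450.80
w_u = 1450.80 plf.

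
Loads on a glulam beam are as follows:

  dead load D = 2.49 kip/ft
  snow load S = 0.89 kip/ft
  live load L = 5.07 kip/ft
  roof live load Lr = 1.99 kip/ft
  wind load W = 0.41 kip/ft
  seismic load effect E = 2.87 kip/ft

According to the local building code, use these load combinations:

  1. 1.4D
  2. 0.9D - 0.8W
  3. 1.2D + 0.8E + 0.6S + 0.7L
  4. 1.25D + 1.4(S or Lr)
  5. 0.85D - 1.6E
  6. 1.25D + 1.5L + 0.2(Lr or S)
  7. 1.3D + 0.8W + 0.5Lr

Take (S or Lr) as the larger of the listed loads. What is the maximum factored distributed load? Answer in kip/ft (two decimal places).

11.12 kip/ft

(S or Lr) → Lr = 1.99 kip/ft; (Lr or S) → Lr = 1.99 kip/ft.
1. 1.4(2.49) = 3.49
2. 0.9(2.49) - 0.8(0.41) = 1.91
3. 1.2(2.49) + 0.8(2.87) + 0.6(0.89) + 0.7(5.07) = 9.37
4. 1.25(2.49) + 1.4(1.99) = 5.90
5. 0.85(2.49) - 1.6(2.87) = -2.48
6. 1.25(2.49) + 1.5(5.07) + 0.2(1.99) = 11.12
7. 1.3(2.49) + 0.8(0.41) + 0.5(1.99) = 4.56
Combination 6 governs: w_u = 11.12 kip/ft.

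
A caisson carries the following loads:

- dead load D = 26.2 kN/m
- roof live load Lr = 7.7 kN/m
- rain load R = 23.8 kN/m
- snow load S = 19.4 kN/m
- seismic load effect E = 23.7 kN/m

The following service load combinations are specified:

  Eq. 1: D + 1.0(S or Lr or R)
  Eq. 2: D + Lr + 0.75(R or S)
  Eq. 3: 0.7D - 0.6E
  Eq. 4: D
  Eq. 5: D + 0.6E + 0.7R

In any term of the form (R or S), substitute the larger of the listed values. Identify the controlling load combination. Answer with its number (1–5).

Combination 5

(S or Lr or R) → R = 23.8 kN/m; (R or S) → R = 23.8 kN/m.
Eq. 1: 1.0(26.2) + 1.0(23.8) = 26.20 + 23.80 = 50.00
Eq. 2: 1.0(26.2) + 1.0(7.7) + 0.75(23.8) = 26.20 + 7.70 + 17.85 = 51.75
Eq. 3: 0.7(26.2) - 0.6(23.7) = 18.34 - 14.22 = 4.12
Eq. 4: 1.0(26.2) = 26.20
Eq. 5: 1.0(26.2) + 0.6(23.7) + 0.7(23.8) = 26.20 + 14.22 + 16.66 = 57.08
The largest value is 57.08 kN/m from combination 5.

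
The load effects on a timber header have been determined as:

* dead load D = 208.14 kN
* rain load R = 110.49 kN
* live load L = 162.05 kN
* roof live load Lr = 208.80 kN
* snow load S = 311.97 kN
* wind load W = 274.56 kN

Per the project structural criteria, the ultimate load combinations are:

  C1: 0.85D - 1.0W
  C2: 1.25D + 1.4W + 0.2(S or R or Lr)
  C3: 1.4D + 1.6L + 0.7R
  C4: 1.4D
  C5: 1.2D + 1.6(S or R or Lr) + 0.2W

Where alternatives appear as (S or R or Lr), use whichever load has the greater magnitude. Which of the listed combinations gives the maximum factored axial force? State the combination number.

Combination 5

(S or R or Lr) → S = 311.97 kN.
C1: 0.85(208.14) - 1.0(274.56) = -97.64
C2: 1.25(208.14) + 1.4(274.56) + 0.2(311.97) = 706.95
C3: 1.4(208.14) + 1.6(162.05) + 0.7(110.49) = 628.02
C4: 1.4(208.14) = 291.40
C5: 1.2(208.14) + 1.6(311.97) + 0.2(274.56) = 803.83
The largest value is 803.83 kN from combination 5.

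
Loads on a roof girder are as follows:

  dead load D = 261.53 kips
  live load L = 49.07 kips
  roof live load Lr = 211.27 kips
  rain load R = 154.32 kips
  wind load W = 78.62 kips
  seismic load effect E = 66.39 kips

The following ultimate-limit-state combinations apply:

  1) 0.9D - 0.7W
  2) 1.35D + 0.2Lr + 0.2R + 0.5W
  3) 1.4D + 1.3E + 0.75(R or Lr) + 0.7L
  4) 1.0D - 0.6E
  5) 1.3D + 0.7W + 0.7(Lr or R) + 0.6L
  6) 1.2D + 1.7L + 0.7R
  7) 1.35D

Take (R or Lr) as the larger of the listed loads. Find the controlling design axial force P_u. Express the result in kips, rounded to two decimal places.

645.25 kips

(R or Lr) → Lr = 211.27 kips; (Lr or R) → Lr = 211.27 kips.
1) 0.9(261.53) - 0.7(78.62) = 180.34
2) 1.35(261.53) + 0.2(211.27) + 0.2(154.32) + 0.5(78.62) = 353.07 + 42.25 + 30.86 + 39.31 = 465.49
3) 1.4(261.53) + 1.3(66.39) + 0.75(211.27) + 0.7(49.07) = 366.14 + 86.31 + 158.45 + 34.35 = 645.25
4) 1.0(261.53) - 0.6(66.39) = 261.53 - 39.83 = 221.70
5) 1.3(261.53) + 0.7(78.62) + 0.7(211.27) + 0.6(49.07) = 339.99 + 55.03 + 147.89 + 29.44 = 572.35
6) 1.2(261.53) + 1.7(49.07) + 0.7(154.32) = 313.84 + 83.42 + 108.02 = 505.28
7) 1.35(261.53) = 353.07
The controlling combination is 3, giving 645.25 kips.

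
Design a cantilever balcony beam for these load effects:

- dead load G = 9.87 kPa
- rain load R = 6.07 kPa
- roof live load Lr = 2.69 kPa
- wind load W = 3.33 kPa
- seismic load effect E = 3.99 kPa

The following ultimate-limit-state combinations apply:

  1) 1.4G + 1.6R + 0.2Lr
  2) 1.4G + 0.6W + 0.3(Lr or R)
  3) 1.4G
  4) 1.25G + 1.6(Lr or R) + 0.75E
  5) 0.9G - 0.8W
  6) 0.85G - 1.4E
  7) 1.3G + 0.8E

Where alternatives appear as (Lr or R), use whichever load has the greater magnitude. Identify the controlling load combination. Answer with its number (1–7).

Combination 4

(Lr or R) → R = 6.07 kPa.
1) 1.4(9.87) + 1.6(6.07) + 0.2(2.69) = 13.82 + 9.71 + 0.54 = 24.07
2) 1.4(9.87) + 0.6(3.33) + 0.3(6.07) = 13.82 + 2.00 + 1.82 = 17.64
3) 1.4(9.87) = 13.82
4) 1.25(9.87) + 1.6(6.07) + 0.75(3.99) = 12.34 + 9.71 + 2.99 = 25.04
5) 0.9(9.87) - 0.8(3.33) = 8.88 - 2.66 = 6.22
6) 0.85(9.87) - 1.4(3.99) = 8.39 - 5.59 = 2.80
7) 1.3(9.87) + 0.8(3.99) = 12.83 + 3.19 = 16.02
The largest value is 25.04 kPa from combination 4.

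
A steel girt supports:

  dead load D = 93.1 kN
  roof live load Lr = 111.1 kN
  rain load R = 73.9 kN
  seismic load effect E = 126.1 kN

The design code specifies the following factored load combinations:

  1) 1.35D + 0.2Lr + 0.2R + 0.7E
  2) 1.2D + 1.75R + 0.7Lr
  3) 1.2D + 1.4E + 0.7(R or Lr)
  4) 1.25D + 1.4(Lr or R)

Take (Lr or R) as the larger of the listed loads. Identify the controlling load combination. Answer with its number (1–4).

(R or Lr) → Lr = 111.1 kN; (Lr or R) → Lr = 111.1 kN.
1) 1.35(93.1) + 0.2(111.1) + 0.2(73.9) + 0.7(126.1) = 125.7 + 22.2 + 14.8 + 88.3 = 251.0
2) 1.2(93.1) + 1.75(73.9) + 0.7(111.1) = 111.7 + 129.3 + 77.8 = 318.8
3) 1.2(93.1) + 1.4(126.1) + 0.7(111.1) = 111.7 + 176.5 + 77.8 = 366.0
4) 1.25(93.1) + 1.4(111.1) = 116.4 + 155.5 = 271.9
The largest value is 366.0 kN from combination 3.

Combination 3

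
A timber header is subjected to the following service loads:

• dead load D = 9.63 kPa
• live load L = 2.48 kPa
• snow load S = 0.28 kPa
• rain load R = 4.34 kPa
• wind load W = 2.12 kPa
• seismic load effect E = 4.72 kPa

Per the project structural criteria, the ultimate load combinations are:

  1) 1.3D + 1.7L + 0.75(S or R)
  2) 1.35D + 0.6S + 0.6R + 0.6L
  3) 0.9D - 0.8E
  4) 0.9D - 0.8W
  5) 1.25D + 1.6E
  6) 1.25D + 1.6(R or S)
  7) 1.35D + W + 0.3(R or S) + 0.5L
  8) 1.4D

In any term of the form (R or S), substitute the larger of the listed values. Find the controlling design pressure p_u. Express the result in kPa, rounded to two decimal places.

(S or R) → R = 4.34 kPa; (R or S) → R = 4.34 kPa.
1) 1.3(9.63) + 1.7(2.48) + 0.75(4.34) = 19.99
2) 1.35(9.63) + 0.6(0.28) + 0.6(4.34) + 0.6(2.48) = 13.00 + 0.17 + 2.60 + 1.49 = 17.26
3) 0.9(9.63) - 0.8(4.72) = 8.67 - 3.78 = 4.89
4) 0.9(9.63) - 0.8(2.12) = 8.67 - 1.70 = 6.97
5) 1.25(9.63) + 1.6(4.72) = 12.04 + 7.55 = 19.59
6) 1.25(9.63) + 1.6(4.34) = 12.04 + 6.94 = 18.98
7) 1.35(9.63) + 1.0(2.12) + 0.3(4.34) + 0.5(2.48) = 13.00 + 2.12 + 1.30 + 1.24 = 17.66
8) 1.4(9.63) = 13.48
The controlling combination is 1, giving 19.99 kPa.

19.99 kPa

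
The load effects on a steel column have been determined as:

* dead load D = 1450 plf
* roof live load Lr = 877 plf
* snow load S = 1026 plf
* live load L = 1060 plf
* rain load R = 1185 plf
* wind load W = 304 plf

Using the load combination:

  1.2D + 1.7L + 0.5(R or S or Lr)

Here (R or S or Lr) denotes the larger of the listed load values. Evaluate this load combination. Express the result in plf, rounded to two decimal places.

(R or S or Lr) → R = 1185 plf.
1.2(1450) + 1.7(1060) + 0.5(1185) = 1740.00 + 1802.00 + 592.50 = 4134.50
w_u = 4134.50 plf.

4134.50 plf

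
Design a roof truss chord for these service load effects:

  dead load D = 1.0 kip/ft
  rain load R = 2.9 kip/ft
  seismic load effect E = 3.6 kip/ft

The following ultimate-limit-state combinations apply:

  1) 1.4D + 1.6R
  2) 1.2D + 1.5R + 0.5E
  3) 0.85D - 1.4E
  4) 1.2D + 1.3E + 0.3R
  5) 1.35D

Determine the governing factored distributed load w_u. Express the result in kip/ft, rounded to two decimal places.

1) 1.4(1.0) + 1.6(2.9) = 6.04
2) 1.2(1.0) + 1.5(2.9) + 0.5(3.6) = 7.35
3) 0.85(1.0) - 1.4(3.6) = -4.19
4) 1.2(1.0) + 1.3(3.6) + 0.3(2.9) = 6.75
5) 1.35(1.0) = 1.35
Maximum is from combination 2.

7.35 kip/ft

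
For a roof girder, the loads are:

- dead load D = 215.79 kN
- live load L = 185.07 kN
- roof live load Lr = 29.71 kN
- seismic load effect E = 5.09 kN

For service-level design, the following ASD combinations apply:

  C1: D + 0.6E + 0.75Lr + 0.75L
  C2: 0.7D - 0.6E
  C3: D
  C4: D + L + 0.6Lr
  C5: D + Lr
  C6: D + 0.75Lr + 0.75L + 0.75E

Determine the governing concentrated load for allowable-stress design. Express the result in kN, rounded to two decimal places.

C1: 1.0(215.79) + 0.6(5.09) + 0.75(29.71) + 0.75(185.07) = 379.93
C2: 0.7(215.79) - 0.6(5.09) = 151.05 - 3.05 = 148.00
C3: 1.0(215.79) = 215.79
C4: 1.0(215.79) + 1.0(185.07) + 0.6(29.71) = 215.79 + 185.07 + 17.83 = 418.69
C5: 1.0(215.79) + 1.0(29.71) = 215.79 + 29.71 = 245.50
C6: 1.0(215.79) + 0.75(29.71) + 0.75(185.07) + 0.75(5.09) = 215.79 + 22.28 + 138.80 + 3.82 = 380.69
Maximum is from combination 4.

418.69 kN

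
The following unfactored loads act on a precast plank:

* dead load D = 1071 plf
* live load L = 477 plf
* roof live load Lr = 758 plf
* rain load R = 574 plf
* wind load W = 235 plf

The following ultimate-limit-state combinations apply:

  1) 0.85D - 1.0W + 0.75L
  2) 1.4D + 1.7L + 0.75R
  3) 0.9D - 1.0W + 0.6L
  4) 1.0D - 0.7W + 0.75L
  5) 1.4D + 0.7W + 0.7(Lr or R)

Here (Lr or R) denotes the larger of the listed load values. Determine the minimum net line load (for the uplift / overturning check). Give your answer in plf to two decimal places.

1015.10 plf

(Lr or R) → Lr = 758 plf.
1) 0.85(1071) - 1.0(235) + 0.75(477) = 910.35 - 235.00 + 357.75 = 1033.10
2) 1.4(1071) + 1.7(477) + 0.75(574) = 1499.40 + 810.90 + 430.50 = 2740.80
3) 0.9(1071) - 1.0(235) + 0.6(477) = 963.90 - 235.00 + 286.20 = 1015.10
4) 1.0(1071) - 0.7(235) + 0.75(477) = 1071.00 - 164.50 + 357.75 = 1264.25
5) 1.4(1071) + 0.7(235) + 0.7(758) = 1499.40 + 164.50 + 530.60 = 2194.50
Combination 3 gives the minimum: 1015.10 plf.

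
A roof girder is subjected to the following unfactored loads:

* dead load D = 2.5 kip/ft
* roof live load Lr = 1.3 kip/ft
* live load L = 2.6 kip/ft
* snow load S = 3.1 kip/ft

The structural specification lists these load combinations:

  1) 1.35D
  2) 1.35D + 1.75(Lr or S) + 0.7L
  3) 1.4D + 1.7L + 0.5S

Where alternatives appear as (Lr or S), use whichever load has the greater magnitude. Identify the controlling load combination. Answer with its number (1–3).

(Lr or S) → S = 3.1 kip/ft.
1) 1.35(2.5) = 3.4
2) 1.35(2.5) + 1.75(3.1) + 0.7(2.6) = 3.4 + 5.4 + 1.8 = 10.6
3) 1.4(2.5) + 1.7(2.6) + 0.5(3.1) = 3.5 + 4.4 + 1.6 = 9.5
The largest value is 10.6 kip/ft from combination 2.

Combination 2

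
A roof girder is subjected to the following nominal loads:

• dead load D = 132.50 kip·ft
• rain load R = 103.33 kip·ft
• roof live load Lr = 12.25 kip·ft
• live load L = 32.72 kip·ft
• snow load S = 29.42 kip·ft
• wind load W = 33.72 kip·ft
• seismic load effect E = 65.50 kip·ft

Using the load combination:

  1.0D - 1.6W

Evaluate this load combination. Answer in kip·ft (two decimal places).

1.0(132.50) - 1.6(33.72) = 78.55
M_u = 78.55 kip·ft.

78.55 kip·ft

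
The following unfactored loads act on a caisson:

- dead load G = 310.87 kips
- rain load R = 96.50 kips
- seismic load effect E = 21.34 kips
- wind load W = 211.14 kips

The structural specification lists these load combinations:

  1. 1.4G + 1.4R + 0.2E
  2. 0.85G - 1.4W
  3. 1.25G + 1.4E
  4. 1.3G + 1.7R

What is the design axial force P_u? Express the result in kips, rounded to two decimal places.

574.59 kips

1. 1.4(310.87) + 1.4(96.50) + 0.2(21.34) = 435.22 + 135.10 + 4.27 = 574.59
2. 0.85(310.87) - 1.4(211.14) = 264.24 - 295.60 = -31.36
3. 1.25(310.87) + 1.4(21.34) = 418.46
4. 1.3(310.87) + 1.7(96.50) = 404.13 + 164.05 = 568.18
Combination 1 governs: P_u = 574.59 kips.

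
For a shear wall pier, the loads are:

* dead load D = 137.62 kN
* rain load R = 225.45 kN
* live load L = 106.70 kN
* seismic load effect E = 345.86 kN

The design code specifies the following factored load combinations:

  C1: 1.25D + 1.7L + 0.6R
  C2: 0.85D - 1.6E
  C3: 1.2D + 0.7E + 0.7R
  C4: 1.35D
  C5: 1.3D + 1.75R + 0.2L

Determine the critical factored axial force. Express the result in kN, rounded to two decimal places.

C1: 1.25(137.62) + 1.7(106.70) + 0.6(225.45) = 488.69
C2: 0.85(137.62) - 1.6(345.86) = -436.40
C3: 1.2(137.62) + 0.7(345.86) + 0.7(225.45) = 565.06
C4: 1.35(137.62) = 185.79
C5: 1.3(137.62) + 1.75(225.45) + 0.2(106.70) = 594.78
Combination 5 governs: N_u = 594.78 kN.

594.78 kN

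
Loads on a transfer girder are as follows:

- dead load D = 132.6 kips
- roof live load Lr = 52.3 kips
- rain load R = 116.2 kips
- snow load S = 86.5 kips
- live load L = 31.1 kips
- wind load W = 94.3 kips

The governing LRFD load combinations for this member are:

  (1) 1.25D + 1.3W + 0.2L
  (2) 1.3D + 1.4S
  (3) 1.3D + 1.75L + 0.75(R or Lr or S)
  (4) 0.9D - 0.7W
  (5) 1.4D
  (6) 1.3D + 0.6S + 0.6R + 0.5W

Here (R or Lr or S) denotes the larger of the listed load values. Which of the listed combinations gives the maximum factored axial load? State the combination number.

Combination 6

(R or Lr or S) → R = 116.2 kips.
(1) 1.25(132.6) + 1.3(94.3) + 0.2(31.1) = 165.8 + 122.6 + 6.2 = 294.6
(2) 1.3(132.6) + 1.4(86.5) = 172.4 + 121.1 = 293.5
(3) 1.3(132.6) + 1.75(31.1) + 0.75(116.2) = 172.4 + 54.4 + 87.2 = 314.0
(4) 0.9(132.6) - 0.7(94.3) = 119.3 - 66.0 = 53.3
(5) 1.4(132.6) = 185.6
(6) 1.3(132.6) + 0.6(86.5) + 0.6(116.2) + 0.5(94.3) = 172.4 + 51.9 + 69.7 + 47.2 = 341.2
The largest value is 341.2 kips from combination 6.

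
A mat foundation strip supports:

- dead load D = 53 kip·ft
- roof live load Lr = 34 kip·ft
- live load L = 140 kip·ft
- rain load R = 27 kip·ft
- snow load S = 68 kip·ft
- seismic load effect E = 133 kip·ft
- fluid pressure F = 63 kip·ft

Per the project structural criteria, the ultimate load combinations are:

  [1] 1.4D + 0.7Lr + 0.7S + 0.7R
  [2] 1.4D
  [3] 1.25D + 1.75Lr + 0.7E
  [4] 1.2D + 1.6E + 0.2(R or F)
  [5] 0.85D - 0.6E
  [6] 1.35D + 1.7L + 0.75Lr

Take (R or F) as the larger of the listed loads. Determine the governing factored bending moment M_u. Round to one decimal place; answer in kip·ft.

335.1 kip·ft

(R or F) → F = 63 kip·ft.
[1] 1.4(53) + 0.7(34) + 0.7(68) + 0.7(27) = 164.5
[2] 1.4(53) = 74.2
[3] 1.25(53) + 1.75(34) + 0.7(133) = 218.9
[4] 1.2(53) + 1.6(133) + 0.2(63) = 289.0
[5] 0.85(53) - 0.6(133) = -34.8
[6] 1.35(53) + 1.7(140) + 0.75(34) = 335.1
Combination 6 governs: M_u = 335.1 kip·ft.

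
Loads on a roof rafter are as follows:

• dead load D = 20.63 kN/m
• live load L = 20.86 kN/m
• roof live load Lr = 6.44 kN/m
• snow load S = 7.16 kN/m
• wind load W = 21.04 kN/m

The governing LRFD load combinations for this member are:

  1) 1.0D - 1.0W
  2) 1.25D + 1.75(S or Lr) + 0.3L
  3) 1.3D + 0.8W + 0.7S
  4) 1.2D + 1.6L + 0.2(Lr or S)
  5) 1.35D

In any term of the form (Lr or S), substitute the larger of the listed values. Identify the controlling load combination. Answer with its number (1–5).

(S or Lr) → S = 7.16 kN/m; (Lr or S) → S = 7.16 kN/m.
1) 1.0(20.63) - 1.0(21.04) = 20.63 - 21.04 = -0.41
2) 1.25(20.63) + 1.75(7.16) + 0.3(20.86) = 25.79 + 12.53 + 6.26 = 44.58
3) 1.3(20.63) + 0.8(21.04) + 0.7(7.16) = 26.82 + 16.83 + 5.01 = 48.66
4) 1.2(20.63) + 1.6(20.86) + 0.2(7.16) = 59.56
5) 1.35(20.63) = 27.85
The largest value is 59.56 kN/m from combination 4.

Combination 4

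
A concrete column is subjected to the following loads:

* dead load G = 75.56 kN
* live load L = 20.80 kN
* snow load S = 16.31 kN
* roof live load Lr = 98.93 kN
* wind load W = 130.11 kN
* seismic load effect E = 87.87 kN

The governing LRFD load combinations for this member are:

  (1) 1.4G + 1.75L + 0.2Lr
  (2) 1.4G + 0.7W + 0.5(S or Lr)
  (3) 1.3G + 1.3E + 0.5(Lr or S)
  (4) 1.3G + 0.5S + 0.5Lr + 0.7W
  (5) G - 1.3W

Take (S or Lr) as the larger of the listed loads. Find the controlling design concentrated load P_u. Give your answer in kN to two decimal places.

261.92 kN

(S or Lr) → Lr = 98.93 kN; (Lr or S) → Lr = 98.93 kN.
(1) 1.4(75.56) + 1.75(20.80) + 0.2(98.93) = 161.97
(2) 1.4(75.56) + 0.7(130.11) + 0.5(98.93) = 246.33
(3) 1.3(75.56) + 1.3(87.87) + 0.5(98.93) = 261.92
(4) 1.3(75.56) + 0.5(16.31) + 0.5(98.93) + 0.7(130.11) = 246.93
(5) 1.0(75.56) - 1.3(130.11) = -93.58
Maximum is from combination 3.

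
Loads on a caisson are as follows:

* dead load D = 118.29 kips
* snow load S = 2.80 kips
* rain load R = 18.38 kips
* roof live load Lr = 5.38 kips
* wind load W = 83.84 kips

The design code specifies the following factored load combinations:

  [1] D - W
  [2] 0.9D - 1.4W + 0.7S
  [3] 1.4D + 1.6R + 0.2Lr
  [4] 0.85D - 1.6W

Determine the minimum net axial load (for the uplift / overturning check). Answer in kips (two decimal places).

[1] 1.0(118.29) - 1.0(83.84) = 118.29 - 83.84 = 34.45
[2] 0.9(118.29) - 1.4(83.84) + 0.7(2.80) = 106.46 - 117.38 + 1.96 = -8.96
[3] 1.4(118.29) + 1.6(18.38) + 0.2(5.38) = 196.09
[4] 0.85(118.29) - 1.6(83.84) = -33.60
Combination 4 gives the minimum: -33.60 kips.

-33.60 kips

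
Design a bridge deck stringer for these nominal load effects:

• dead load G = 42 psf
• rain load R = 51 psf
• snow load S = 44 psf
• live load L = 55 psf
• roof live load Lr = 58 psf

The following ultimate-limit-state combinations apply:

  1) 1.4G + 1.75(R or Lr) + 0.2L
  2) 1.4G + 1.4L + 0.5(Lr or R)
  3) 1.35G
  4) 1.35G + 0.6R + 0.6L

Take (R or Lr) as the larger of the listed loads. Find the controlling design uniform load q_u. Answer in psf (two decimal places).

(R or Lr) → Lr = 58 psf; (Lr or R) → Lr = 58 psf.
1) 1.4(42) + 1.75(58) + 0.2(55) = 58.80 + 101.50 + 11.00 = 171.30
2) 1.4(42) + 1.4(55) + 0.5(58) = 58.80 + 77.00 + 29.00 = 164.80
3) 1.35(42) = 56.70
4) 1.35(42) + 0.6(51) + 0.6(55) = 56.70 + 30.60 + 33.00 = 120.30
Combination 1 governs: q_u = 171.30 psf.

171.30 psf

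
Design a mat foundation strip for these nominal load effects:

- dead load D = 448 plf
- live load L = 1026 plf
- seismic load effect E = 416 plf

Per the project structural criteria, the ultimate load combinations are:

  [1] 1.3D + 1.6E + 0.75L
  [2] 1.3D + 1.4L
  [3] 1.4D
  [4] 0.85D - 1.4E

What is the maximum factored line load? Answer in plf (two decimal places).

[1] 1.3(448) + 1.6(416) + 0.75(1026) = 582.40 + 665.60 + 769.50 = 2017.50
[2] 1.3(448) + 1.4(1026) = 582.40 + 1436.40 = 2018.80
[3] 1.4(448) = 627.20
[4] 0.85(448) - 1.4(416) = 380.80 - 582.40 = -201.60
Maximum is from combination 2.

2018.80 plf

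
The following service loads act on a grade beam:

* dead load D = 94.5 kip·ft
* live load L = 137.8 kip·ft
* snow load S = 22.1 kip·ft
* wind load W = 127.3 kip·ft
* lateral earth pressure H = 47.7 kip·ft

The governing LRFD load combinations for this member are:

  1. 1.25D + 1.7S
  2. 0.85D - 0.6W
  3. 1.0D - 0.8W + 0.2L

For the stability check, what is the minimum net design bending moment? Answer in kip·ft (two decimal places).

1. 1.25(94.5) + 1.7(22.1) = 155.70
2. 0.85(94.5) - 0.6(127.3) = 3.95
3. 1.0(94.5) - 0.8(127.3) + 0.2(137.8) = 20.22
Combination 2 gives the minimum: 3.95 kip·ft.

3.95 kip·ft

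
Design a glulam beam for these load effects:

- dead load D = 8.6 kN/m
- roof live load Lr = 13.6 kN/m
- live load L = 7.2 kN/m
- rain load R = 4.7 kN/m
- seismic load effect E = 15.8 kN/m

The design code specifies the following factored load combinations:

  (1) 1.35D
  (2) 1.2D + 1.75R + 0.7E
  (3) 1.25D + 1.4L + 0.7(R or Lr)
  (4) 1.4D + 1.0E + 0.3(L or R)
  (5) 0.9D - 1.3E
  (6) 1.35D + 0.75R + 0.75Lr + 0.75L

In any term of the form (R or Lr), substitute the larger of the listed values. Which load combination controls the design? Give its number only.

(R or Lr) → Lr = 13.6 kN/m; (L or R) → L = 7.2 kN/m.
(1) 1.35(8.6) = 11.61
(2) 1.2(8.6) + 1.75(4.7) + 0.7(15.8) = 10.32 + 8.23 + 11.06 = 29.61
(3) 1.25(8.6) + 1.4(7.2) + 0.7(13.6) = 10.75 + 10.08 + 9.52 = 30.35
(4) 1.4(8.6) + 1.0(15.8) + 0.3(7.2) = 12.04 + 15.80 + 2.16 = 30.00
(5) 0.9(8.6) - 1.3(15.8) = 7.74 - 20.54 = -12.80
(6) 1.35(8.6) + 0.75(4.7) + 0.75(13.6) + 0.75(7.2) = 11.61 + 3.53 + 10.20 + 5.40 = 30.74
The largest value is 30.74 kN/m from combination 6.

Combination 6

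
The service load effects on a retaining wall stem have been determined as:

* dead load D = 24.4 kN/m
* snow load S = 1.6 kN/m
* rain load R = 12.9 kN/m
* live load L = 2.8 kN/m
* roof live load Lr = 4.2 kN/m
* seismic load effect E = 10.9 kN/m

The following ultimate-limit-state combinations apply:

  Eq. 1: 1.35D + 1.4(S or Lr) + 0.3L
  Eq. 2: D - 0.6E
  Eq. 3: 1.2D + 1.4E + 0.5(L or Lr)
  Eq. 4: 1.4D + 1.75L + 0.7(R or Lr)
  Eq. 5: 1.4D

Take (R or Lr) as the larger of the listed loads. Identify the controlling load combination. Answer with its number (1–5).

Combination 4

(S or Lr) → Lr = 4.2 kN/m; (L or Lr) → Lr = 4.2 kN/m; (R or Lr) → R = 12.9 kN/m.
Eq. 1: 1.35(24.4) + 1.4(4.2) + 0.3(2.8) = 32.94 + 5.88 + 0.84 = 39.66
Eq. 2: 1.0(24.4) - 0.6(10.9) = 24.40 - 6.54 = 17.86
Eq. 3: 1.2(24.4) + 1.4(10.9) + 0.5(4.2) = 29.28 + 15.26 + 2.10 = 46.64
Eq. 4: 1.4(24.4) + 1.75(2.8) + 0.7(12.9) = 34.16 + 4.90 + 9.03 = 48.09
Eq. 5: 1.4(24.4) = 34.16
The largest value is 48.09 kN/m from combination 4.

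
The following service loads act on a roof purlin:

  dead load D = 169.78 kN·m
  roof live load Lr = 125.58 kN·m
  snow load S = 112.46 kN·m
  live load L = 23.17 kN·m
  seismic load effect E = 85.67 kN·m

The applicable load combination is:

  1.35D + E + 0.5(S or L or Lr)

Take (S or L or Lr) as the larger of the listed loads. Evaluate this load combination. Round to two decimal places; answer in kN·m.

(S or L or Lr) → Lr = 125.58 kN·m.
1.35(169.78) + 1.0(85.67) + 0.5(125.58) = 377.66
M_u = 377.66 kN·m.

377.66 kN·m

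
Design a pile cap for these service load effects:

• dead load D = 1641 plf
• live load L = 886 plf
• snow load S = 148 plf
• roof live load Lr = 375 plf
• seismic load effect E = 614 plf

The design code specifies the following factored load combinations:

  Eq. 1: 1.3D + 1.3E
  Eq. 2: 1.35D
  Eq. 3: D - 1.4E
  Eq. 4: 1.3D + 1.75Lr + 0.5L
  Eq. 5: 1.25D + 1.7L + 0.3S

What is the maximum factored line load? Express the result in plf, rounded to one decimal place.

3601.9 plf

Eq. 1: 1.3(1641) + 1.3(614) = 2133.3 + 798.2 = 2931.5
Eq. 2: 1.35(1641) = 2215.4
Eq. 3: 1.0(1641) - 1.4(614) = 1641.0 - 859.6 = 781.4
Eq. 4: 1.3(1641) + 1.75(375) + 0.5(886) = 2133.3 + 656.3 + 443.0 = 3232.6
Eq. 5: 1.25(1641) + 1.7(886) + 0.3(148) = 2051.3 + 1506.2 + 44.4 = 3601.9
The controlling combination is 5, giving 3601.9 plf.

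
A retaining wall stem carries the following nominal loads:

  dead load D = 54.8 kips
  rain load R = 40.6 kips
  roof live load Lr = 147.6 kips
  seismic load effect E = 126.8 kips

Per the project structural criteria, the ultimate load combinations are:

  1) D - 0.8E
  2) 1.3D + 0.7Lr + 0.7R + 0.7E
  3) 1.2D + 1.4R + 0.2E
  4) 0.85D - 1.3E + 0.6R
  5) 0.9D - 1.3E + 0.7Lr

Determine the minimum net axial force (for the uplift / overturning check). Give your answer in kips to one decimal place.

-93.9 kips

1) 1.0(54.8) - 0.8(126.8) = 54.8 - 101.4 = -46.6
2) 1.3(54.8) + 0.7(147.6) + 0.7(40.6) + 0.7(126.8) = 71.2 + 103.3 + 28.4 + 88.8 = 291.7
3) 1.2(54.8) + 1.4(40.6) + 0.2(126.8) = 65.8 + 56.8 + 25.4 = 148.0
4) 0.85(54.8) - 1.3(126.8) + 0.6(40.6) = -93.9
5) 0.9(54.8) - 1.3(126.8) + 0.7(147.6) = 49.3 - 164.8 + 103.3 = -12.2
Combination 4 gives the minimum: -93.9 kips.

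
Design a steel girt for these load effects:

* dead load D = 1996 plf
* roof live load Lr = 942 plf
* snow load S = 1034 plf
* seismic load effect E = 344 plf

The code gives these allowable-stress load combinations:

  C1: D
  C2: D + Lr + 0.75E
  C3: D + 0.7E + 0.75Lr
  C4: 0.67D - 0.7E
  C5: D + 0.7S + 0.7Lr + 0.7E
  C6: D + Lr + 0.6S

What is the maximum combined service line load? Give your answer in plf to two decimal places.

C1: 1.0(1996) = 1996.00
C2: 1.0(1996) + 1.0(942) + 0.75(344) = 3196.00
C3: 1.0(1996) + 0.7(344) + 0.75(942) = 2943.30
C4: 0.67(1996) - 0.7(344) = 1096.52
C5: 1.0(1996) + 0.7(1034) + 0.7(942) + 0.7(344) = 3620.00
C6: 1.0(1996) + 1.0(942) + 0.6(1034) = 3558.40
Maximum is from combination 5.

3620.00 plf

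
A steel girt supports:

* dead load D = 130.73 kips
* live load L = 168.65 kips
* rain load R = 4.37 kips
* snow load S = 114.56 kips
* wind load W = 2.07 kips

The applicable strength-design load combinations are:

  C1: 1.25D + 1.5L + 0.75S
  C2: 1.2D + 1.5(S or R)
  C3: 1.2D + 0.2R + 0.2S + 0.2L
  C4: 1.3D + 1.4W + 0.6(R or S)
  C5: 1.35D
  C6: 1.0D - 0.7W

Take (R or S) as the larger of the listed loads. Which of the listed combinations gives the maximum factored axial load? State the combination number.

(S or R) → S = 114.56 kips; (R or S) → S = 114.56 kips.
C1: 1.25(130.73) + 1.5(168.65) + 0.75(114.56) = 163.41 + 252.98 + 85.92 = 502.31
C2: 1.2(130.73) + 1.5(114.56) = 156.88 + 171.84 = 328.72
C3: 1.2(130.73) + 0.2(4.37) + 0.2(114.56) + 0.2(168.65) = 156.88 + 0.87 + 22.91 + 33.73 = 214.39
C4: 1.3(130.73) + 1.4(2.07) + 0.6(114.56) = 241.58
C5: 1.35(130.73) = 176.49
C6: 1.0(130.73) - 0.7(2.07) = 130.73 - 1.45 = 129.28
The largest value is 502.31 kips from combination 1.

Combination 1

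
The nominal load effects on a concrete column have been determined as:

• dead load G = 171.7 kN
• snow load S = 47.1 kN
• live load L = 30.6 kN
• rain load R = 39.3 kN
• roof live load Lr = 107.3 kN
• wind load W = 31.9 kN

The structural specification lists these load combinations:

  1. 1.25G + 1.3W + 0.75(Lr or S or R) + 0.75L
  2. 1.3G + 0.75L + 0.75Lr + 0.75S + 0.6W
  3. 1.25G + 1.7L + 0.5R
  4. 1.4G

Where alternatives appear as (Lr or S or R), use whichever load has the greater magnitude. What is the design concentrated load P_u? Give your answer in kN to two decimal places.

(Lr or S or R) → Lr = 107.3 kN.
1. 1.25(171.7) + 1.3(31.9) + 0.75(107.3) + 0.75(30.6) = 359.52
2. 1.3(171.7) + 0.75(30.6) + 0.75(107.3) + 0.75(47.1) + 0.6(31.9) = 381.10
3. 1.25(171.7) + 1.7(30.6) + 0.5(39.3) = 286.30
4. 1.4(171.7) = 240.38
The controlling combination is 2, giving 381.10 kN.

381.10 kN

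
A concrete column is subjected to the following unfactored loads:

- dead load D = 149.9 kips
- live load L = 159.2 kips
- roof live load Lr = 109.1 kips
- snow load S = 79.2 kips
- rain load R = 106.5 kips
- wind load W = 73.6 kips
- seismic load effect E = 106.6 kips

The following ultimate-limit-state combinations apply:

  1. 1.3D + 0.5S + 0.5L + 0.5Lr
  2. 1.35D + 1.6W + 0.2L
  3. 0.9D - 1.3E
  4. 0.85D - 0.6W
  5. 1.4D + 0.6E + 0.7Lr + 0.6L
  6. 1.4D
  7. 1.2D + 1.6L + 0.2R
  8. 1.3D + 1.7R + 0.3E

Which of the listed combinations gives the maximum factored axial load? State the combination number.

Combination 7

1. 1.3(149.9) + 0.5(79.2) + 0.5(159.2) + 0.5(109.1) = 368.6
2. 1.35(149.9) + 1.6(73.6) + 0.2(159.2) = 352.0
3. 0.9(149.9) - 1.3(106.6) = -3.7
4. 0.85(149.9) - 0.6(73.6) = 83.3
5. 1.4(149.9) + 0.6(106.6) + 0.7(109.1) + 0.6(159.2) = 445.7
6. 1.4(149.9) = 209.9
7. 1.2(149.9) + 1.6(159.2) + 0.2(106.5) = 455.9
8. 1.3(149.9) + 1.7(106.5) + 0.3(106.6) = 407.9
The largest value is 455.9 kips from combination 7.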